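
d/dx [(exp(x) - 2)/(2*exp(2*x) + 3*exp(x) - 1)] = (-(exp(x) - 2)*(4*exp(x) + 3) + 2*exp(2*x) + 3*exp(x) - 1)*exp(x)/(2*exp(2*x) + 3*exp(x) - 1)^2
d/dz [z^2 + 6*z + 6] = 2*z + 6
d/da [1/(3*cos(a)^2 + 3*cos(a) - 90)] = (2*cos(a) + 1)*sin(a)/(3*(cos(a)^2 + cos(a) - 30)^2)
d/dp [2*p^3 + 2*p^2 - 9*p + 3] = 6*p^2 + 4*p - 9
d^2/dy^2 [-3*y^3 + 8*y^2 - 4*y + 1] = 16 - 18*y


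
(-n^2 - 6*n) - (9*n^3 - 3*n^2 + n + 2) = -9*n^3 + 2*n^2 - 7*n - 2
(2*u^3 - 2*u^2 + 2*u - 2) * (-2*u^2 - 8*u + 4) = -4*u^5 - 12*u^4 + 20*u^3 - 20*u^2 + 24*u - 8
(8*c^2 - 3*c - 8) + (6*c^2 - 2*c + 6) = 14*c^2 - 5*c - 2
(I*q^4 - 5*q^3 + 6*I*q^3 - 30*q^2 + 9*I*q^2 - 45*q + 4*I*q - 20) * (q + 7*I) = I*q^5 - 12*q^4 + 6*I*q^4 - 72*q^3 - 26*I*q^3 - 108*q^2 - 206*I*q^2 - 48*q - 315*I*q - 140*I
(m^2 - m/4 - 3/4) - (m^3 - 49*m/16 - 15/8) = -m^3 + m^2 + 45*m/16 + 9/8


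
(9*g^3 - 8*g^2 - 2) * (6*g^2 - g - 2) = 54*g^5 - 57*g^4 - 10*g^3 + 4*g^2 + 2*g + 4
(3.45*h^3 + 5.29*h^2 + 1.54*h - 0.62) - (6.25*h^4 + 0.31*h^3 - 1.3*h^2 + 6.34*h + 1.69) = -6.25*h^4 + 3.14*h^3 + 6.59*h^2 - 4.8*h - 2.31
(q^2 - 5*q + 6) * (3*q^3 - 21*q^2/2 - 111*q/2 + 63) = 3*q^5 - 51*q^4/2 + 15*q^3 + 555*q^2/2 - 648*q + 378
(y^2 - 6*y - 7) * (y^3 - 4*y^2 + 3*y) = y^5 - 10*y^4 + 20*y^3 + 10*y^2 - 21*y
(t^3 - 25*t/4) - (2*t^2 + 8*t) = t^3 - 2*t^2 - 57*t/4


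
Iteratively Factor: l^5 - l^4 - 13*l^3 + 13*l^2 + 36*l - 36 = (l - 1)*(l^4 - 13*l^2 + 36) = (l - 1)*(l + 2)*(l^3 - 2*l^2 - 9*l + 18) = (l - 3)*(l - 1)*(l + 2)*(l^2 + l - 6) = (l - 3)*(l - 1)*(l + 2)*(l + 3)*(l - 2)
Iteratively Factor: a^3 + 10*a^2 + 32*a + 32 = (a + 2)*(a^2 + 8*a + 16) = (a + 2)*(a + 4)*(a + 4)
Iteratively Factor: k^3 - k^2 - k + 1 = (k + 1)*(k^2 - 2*k + 1) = (k - 1)*(k + 1)*(k - 1)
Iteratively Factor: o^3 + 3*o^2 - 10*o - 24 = (o + 2)*(o^2 + o - 12) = (o + 2)*(o + 4)*(o - 3)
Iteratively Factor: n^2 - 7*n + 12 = (n - 4)*(n - 3)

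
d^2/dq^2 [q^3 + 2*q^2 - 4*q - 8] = 6*q + 4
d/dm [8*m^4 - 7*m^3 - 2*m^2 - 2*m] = 32*m^3 - 21*m^2 - 4*m - 2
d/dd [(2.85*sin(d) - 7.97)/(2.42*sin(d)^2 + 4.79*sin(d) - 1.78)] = (-6.897*sin(d)^2 + 38.5748*sin(d) + 33.1033)*cos(d)/(5.8564*sin(d)^4 + 23.1836*sin(d)^3 + 14.3289*sin(d)^2 - 17.0524*sin(d) + 3.1684)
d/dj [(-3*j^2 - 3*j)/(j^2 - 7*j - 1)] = 3*(8*j^2 + 2*j + 1)/(j^4 - 14*j^3 + 47*j^2 + 14*j + 1)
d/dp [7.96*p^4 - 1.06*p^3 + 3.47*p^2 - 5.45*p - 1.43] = 31.84*p^3 - 3.18*p^2 + 6.94*p - 5.45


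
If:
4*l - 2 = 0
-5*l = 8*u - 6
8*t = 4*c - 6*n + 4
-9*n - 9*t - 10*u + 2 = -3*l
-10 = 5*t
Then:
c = -103/48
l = 1/2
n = 137/72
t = -2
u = 7/16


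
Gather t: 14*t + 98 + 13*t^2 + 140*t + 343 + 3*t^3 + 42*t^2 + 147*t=3*t^3 + 55*t^2 + 301*t + 441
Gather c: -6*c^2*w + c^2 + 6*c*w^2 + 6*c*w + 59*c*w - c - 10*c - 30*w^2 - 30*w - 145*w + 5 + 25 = c^2*(1 - 6*w) + c*(6*w^2 + 65*w - 11) - 30*w^2 - 175*w + 30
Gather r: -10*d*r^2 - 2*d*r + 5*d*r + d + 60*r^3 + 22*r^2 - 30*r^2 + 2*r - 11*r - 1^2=d + 60*r^3 + r^2*(-10*d - 8) + r*(3*d - 9) - 1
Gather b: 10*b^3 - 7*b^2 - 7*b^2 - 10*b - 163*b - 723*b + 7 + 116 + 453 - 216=10*b^3 - 14*b^2 - 896*b + 360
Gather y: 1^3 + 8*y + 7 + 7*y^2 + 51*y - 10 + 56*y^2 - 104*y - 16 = 63*y^2 - 45*y - 18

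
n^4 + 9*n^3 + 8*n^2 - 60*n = n*(n - 2)*(n + 5)*(n + 6)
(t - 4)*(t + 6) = t^2 + 2*t - 24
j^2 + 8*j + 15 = (j + 3)*(j + 5)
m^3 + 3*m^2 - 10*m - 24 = (m - 3)*(m + 2)*(m + 4)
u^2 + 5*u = u*(u + 5)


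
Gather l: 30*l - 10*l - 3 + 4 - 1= 20*l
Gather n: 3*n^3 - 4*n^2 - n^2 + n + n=3*n^3 - 5*n^2 + 2*n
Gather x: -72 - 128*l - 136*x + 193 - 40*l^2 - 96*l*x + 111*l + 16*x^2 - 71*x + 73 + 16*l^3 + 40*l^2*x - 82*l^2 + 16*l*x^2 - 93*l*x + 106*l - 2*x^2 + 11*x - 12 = 16*l^3 - 122*l^2 + 89*l + x^2*(16*l + 14) + x*(40*l^2 - 189*l - 196) + 182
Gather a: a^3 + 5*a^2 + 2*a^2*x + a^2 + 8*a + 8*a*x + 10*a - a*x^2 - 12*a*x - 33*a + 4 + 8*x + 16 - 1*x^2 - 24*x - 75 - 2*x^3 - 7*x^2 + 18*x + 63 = a^3 + a^2*(2*x + 6) + a*(-x^2 - 4*x - 15) - 2*x^3 - 8*x^2 + 2*x + 8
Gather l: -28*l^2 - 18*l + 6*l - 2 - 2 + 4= -28*l^2 - 12*l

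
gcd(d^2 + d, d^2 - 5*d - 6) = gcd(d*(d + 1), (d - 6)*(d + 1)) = d + 1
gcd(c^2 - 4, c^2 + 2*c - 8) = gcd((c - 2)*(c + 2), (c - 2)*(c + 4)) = c - 2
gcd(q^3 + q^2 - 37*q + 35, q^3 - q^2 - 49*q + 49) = q^2 + 6*q - 7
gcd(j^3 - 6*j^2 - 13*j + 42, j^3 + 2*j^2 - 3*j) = j + 3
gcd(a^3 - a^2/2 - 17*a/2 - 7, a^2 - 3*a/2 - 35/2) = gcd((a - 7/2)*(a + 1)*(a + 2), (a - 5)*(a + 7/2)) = 1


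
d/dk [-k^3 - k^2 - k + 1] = -3*k^2 - 2*k - 1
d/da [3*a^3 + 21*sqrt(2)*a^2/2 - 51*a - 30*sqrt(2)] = 9*a^2 + 21*sqrt(2)*a - 51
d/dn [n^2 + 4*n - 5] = 2*n + 4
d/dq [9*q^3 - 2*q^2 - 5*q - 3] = 27*q^2 - 4*q - 5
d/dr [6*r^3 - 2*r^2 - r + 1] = 18*r^2 - 4*r - 1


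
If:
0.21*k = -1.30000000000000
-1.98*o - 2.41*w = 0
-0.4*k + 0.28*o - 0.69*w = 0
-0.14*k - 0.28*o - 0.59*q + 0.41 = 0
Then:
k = -6.19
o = -2.92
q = 3.55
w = 2.40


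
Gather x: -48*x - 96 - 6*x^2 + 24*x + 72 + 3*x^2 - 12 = -3*x^2 - 24*x - 36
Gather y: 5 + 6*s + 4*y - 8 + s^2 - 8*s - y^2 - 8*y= s^2 - 2*s - y^2 - 4*y - 3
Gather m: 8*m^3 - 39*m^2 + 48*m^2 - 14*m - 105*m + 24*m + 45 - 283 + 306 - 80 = 8*m^3 + 9*m^2 - 95*m - 12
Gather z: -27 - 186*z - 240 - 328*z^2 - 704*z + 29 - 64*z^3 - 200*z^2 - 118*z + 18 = -64*z^3 - 528*z^2 - 1008*z - 220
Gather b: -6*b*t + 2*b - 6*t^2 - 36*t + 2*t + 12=b*(2 - 6*t) - 6*t^2 - 34*t + 12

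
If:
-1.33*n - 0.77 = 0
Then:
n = -0.58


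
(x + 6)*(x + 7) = x^2 + 13*x + 42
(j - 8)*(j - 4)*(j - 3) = j^3 - 15*j^2 + 68*j - 96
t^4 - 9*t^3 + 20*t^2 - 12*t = t*(t - 6)*(t - 2)*(t - 1)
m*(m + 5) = m^2 + 5*m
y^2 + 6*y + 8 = (y + 2)*(y + 4)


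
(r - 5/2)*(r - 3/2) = r^2 - 4*r + 15/4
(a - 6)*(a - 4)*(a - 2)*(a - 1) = a^4 - 13*a^3 + 56*a^2 - 92*a + 48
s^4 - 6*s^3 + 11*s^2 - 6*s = s*(s - 3)*(s - 2)*(s - 1)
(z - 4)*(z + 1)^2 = z^3 - 2*z^2 - 7*z - 4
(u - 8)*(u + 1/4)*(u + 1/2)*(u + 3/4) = u^4 - 13*u^3/2 - 181*u^2/16 - 173*u/32 - 3/4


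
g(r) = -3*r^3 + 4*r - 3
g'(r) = 4 - 9*r^2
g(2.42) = -35.84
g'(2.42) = -48.71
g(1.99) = -18.68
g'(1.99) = -31.64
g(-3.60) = 122.57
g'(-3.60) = -112.64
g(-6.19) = 683.77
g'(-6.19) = -340.84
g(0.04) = -2.84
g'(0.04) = 3.99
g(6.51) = -804.64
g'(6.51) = -377.42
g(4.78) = -311.53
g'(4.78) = -201.64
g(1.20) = -3.38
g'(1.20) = -8.96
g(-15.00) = 10062.00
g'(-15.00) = -2021.00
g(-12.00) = 5133.00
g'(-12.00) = -1292.00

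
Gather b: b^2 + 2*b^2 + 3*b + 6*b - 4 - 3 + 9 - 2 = 3*b^2 + 9*b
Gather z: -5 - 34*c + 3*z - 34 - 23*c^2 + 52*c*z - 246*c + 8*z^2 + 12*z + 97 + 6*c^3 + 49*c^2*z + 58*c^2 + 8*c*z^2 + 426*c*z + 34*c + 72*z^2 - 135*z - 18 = 6*c^3 + 35*c^2 - 246*c + z^2*(8*c + 80) + z*(49*c^2 + 478*c - 120) + 40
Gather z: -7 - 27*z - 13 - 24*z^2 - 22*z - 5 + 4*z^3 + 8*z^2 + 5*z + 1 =4*z^3 - 16*z^2 - 44*z - 24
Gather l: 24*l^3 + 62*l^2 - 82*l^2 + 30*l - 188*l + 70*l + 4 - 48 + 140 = 24*l^3 - 20*l^2 - 88*l + 96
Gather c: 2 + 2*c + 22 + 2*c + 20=4*c + 44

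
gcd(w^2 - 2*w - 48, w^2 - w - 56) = w - 8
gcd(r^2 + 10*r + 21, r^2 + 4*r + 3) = r + 3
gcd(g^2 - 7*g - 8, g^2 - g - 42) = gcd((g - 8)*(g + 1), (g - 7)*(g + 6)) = 1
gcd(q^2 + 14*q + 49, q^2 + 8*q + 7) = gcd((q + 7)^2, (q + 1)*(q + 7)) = q + 7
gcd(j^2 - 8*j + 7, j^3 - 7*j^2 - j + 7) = j^2 - 8*j + 7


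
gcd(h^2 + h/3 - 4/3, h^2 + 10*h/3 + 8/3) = h + 4/3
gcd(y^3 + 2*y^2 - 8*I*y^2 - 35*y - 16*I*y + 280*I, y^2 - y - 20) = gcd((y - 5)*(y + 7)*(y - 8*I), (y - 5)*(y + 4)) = y - 5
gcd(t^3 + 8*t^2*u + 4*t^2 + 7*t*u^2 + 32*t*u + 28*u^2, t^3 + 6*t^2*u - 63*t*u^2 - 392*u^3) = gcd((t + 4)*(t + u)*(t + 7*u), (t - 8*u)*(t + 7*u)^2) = t + 7*u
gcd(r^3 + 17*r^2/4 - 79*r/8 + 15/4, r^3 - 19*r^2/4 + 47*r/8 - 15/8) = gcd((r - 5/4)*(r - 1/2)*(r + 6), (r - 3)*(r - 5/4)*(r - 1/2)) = r^2 - 7*r/4 + 5/8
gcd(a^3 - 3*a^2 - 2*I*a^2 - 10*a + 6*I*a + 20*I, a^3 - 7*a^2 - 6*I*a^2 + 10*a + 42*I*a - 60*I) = a - 5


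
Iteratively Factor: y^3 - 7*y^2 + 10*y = (y - 2)*(y^2 - 5*y) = y*(y - 2)*(y - 5)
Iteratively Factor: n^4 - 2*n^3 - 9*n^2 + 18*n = (n + 3)*(n^3 - 5*n^2 + 6*n) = n*(n + 3)*(n^2 - 5*n + 6) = n*(n - 2)*(n + 3)*(n - 3)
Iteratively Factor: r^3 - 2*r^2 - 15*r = (r - 5)*(r^2 + 3*r) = (r - 5)*(r + 3)*(r)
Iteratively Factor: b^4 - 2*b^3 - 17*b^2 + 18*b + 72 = (b + 3)*(b^3 - 5*b^2 - 2*b + 24) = (b + 2)*(b + 3)*(b^2 - 7*b + 12) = (b - 4)*(b + 2)*(b + 3)*(b - 3)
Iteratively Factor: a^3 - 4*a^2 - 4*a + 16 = (a - 4)*(a^2 - 4) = (a - 4)*(a - 2)*(a + 2)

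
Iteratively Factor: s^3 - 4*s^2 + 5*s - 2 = (s - 2)*(s^2 - 2*s + 1) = (s - 2)*(s - 1)*(s - 1)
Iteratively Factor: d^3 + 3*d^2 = (d + 3)*(d^2) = d*(d + 3)*(d)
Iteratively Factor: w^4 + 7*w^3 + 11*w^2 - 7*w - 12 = (w + 1)*(w^3 + 6*w^2 + 5*w - 12) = (w + 1)*(w + 4)*(w^2 + 2*w - 3) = (w + 1)*(w + 3)*(w + 4)*(w - 1)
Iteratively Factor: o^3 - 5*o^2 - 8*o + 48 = (o - 4)*(o^2 - o - 12) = (o - 4)*(o + 3)*(o - 4)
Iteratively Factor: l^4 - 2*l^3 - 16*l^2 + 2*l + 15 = (l - 5)*(l^3 + 3*l^2 - l - 3) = (l - 5)*(l + 1)*(l^2 + 2*l - 3) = (l - 5)*(l - 1)*(l + 1)*(l + 3)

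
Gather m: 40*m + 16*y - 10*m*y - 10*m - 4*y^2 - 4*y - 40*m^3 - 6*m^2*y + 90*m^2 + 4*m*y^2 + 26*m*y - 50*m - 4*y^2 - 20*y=-40*m^3 + m^2*(90 - 6*y) + m*(4*y^2 + 16*y - 20) - 8*y^2 - 8*y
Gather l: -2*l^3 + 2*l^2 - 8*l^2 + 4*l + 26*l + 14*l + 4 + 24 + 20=-2*l^3 - 6*l^2 + 44*l + 48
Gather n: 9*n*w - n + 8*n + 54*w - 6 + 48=n*(9*w + 7) + 54*w + 42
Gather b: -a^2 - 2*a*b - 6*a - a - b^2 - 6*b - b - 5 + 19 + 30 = -a^2 - 7*a - b^2 + b*(-2*a - 7) + 44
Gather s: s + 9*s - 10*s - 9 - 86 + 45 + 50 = 0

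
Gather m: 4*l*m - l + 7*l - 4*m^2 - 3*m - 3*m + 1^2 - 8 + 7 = 6*l - 4*m^2 + m*(4*l - 6)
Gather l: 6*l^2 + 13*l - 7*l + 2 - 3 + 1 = 6*l^2 + 6*l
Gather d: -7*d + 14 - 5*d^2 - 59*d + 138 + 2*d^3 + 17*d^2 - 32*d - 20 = 2*d^3 + 12*d^2 - 98*d + 132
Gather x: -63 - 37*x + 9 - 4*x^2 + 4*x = -4*x^2 - 33*x - 54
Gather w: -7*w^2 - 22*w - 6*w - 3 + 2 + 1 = -7*w^2 - 28*w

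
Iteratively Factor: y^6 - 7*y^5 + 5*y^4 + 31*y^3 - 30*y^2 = (y - 5)*(y^5 - 2*y^4 - 5*y^3 + 6*y^2) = (y - 5)*(y - 1)*(y^4 - y^3 - 6*y^2) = y*(y - 5)*(y - 1)*(y^3 - y^2 - 6*y) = y^2*(y - 5)*(y - 1)*(y^2 - y - 6) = y^2*(y - 5)*(y - 1)*(y + 2)*(y - 3)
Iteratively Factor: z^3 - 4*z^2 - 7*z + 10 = (z - 1)*(z^2 - 3*z - 10) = (z - 5)*(z - 1)*(z + 2)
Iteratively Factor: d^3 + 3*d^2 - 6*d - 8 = (d - 2)*(d^2 + 5*d + 4) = (d - 2)*(d + 1)*(d + 4)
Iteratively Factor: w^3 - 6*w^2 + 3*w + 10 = (w - 2)*(w^2 - 4*w - 5) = (w - 5)*(w - 2)*(w + 1)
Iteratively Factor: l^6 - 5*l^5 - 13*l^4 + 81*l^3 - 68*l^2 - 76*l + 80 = (l + 1)*(l^5 - 6*l^4 - 7*l^3 + 88*l^2 - 156*l + 80) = (l - 5)*(l + 1)*(l^4 - l^3 - 12*l^2 + 28*l - 16) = (l - 5)*(l + 1)*(l + 4)*(l^3 - 5*l^2 + 8*l - 4) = (l - 5)*(l - 2)*(l + 1)*(l + 4)*(l^2 - 3*l + 2) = (l - 5)*(l - 2)^2*(l + 1)*(l + 4)*(l - 1)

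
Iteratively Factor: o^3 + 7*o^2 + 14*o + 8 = (o + 2)*(o^2 + 5*o + 4) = (o + 1)*(o + 2)*(o + 4)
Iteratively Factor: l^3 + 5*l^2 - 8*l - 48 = (l + 4)*(l^2 + l - 12) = (l - 3)*(l + 4)*(l + 4)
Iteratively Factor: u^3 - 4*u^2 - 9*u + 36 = (u + 3)*(u^2 - 7*u + 12) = (u - 4)*(u + 3)*(u - 3)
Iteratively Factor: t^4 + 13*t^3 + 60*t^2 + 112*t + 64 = (t + 4)*(t^3 + 9*t^2 + 24*t + 16) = (t + 1)*(t + 4)*(t^2 + 8*t + 16) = (t + 1)*(t + 4)^2*(t + 4)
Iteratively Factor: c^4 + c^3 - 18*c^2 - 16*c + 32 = (c + 4)*(c^3 - 3*c^2 - 6*c + 8) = (c - 4)*(c + 4)*(c^2 + c - 2) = (c - 4)*(c - 1)*(c + 4)*(c + 2)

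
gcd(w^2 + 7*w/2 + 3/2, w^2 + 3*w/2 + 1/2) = w + 1/2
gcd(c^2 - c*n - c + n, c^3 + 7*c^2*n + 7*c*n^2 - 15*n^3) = c - n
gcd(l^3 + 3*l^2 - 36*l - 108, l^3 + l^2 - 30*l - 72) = l^2 - 3*l - 18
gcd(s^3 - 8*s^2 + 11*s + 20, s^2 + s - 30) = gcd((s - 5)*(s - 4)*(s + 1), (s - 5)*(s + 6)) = s - 5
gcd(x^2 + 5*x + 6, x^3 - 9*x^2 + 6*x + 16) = 1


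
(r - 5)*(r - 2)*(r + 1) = r^3 - 6*r^2 + 3*r + 10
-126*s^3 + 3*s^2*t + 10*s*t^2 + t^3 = (-3*s + t)*(6*s + t)*(7*s + t)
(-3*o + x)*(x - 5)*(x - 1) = -3*o*x^2 + 18*o*x - 15*o + x^3 - 6*x^2 + 5*x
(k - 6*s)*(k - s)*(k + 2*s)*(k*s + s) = k^4*s - 5*k^3*s^2 + k^3*s - 8*k^2*s^3 - 5*k^2*s^2 + 12*k*s^4 - 8*k*s^3 + 12*s^4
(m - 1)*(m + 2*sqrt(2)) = m^2 - m + 2*sqrt(2)*m - 2*sqrt(2)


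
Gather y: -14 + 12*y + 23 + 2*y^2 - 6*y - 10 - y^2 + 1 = y^2 + 6*y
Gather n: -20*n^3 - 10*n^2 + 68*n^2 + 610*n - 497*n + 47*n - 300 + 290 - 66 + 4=-20*n^3 + 58*n^2 + 160*n - 72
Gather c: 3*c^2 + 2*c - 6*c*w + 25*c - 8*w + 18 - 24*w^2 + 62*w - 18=3*c^2 + c*(27 - 6*w) - 24*w^2 + 54*w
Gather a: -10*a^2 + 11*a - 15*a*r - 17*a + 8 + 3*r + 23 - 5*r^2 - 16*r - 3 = -10*a^2 + a*(-15*r - 6) - 5*r^2 - 13*r + 28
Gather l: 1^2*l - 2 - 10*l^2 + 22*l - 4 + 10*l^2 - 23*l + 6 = 0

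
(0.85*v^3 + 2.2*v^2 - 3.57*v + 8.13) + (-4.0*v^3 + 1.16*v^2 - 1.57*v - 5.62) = -3.15*v^3 + 3.36*v^2 - 5.14*v + 2.51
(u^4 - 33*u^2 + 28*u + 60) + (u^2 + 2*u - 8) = u^4 - 32*u^2 + 30*u + 52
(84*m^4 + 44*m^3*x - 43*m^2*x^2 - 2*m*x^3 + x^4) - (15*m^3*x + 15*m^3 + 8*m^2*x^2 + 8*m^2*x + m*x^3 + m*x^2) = 84*m^4 + 29*m^3*x - 15*m^3 - 51*m^2*x^2 - 8*m^2*x - 3*m*x^3 - m*x^2 + x^4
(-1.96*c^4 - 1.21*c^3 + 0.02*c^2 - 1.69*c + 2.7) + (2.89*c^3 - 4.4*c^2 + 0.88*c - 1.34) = -1.96*c^4 + 1.68*c^3 - 4.38*c^2 - 0.81*c + 1.36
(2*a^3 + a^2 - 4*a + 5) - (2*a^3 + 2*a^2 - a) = -a^2 - 3*a + 5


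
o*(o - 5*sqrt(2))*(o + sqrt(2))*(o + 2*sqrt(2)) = o^4 - 2*sqrt(2)*o^3 - 26*o^2 - 20*sqrt(2)*o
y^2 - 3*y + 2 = (y - 2)*(y - 1)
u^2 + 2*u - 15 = (u - 3)*(u + 5)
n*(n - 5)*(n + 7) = n^3 + 2*n^2 - 35*n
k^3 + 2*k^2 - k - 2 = (k - 1)*(k + 1)*(k + 2)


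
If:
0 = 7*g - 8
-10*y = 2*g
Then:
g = 8/7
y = -8/35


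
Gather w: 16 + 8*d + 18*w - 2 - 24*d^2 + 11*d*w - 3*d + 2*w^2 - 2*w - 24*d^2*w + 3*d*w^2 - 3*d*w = -24*d^2 + 5*d + w^2*(3*d + 2) + w*(-24*d^2 + 8*d + 16) + 14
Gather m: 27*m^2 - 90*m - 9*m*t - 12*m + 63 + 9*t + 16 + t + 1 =27*m^2 + m*(-9*t - 102) + 10*t + 80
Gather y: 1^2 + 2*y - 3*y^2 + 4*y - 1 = -3*y^2 + 6*y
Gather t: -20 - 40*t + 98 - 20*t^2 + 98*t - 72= -20*t^2 + 58*t + 6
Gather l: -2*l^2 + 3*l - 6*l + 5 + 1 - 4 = -2*l^2 - 3*l + 2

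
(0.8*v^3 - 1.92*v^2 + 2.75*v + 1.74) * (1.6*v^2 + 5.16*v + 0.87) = 1.28*v^5 + 1.056*v^4 - 4.8112*v^3 + 15.3036*v^2 + 11.3709*v + 1.5138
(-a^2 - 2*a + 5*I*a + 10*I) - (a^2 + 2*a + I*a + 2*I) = -2*a^2 - 4*a + 4*I*a + 8*I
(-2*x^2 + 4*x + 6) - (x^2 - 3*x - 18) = -3*x^2 + 7*x + 24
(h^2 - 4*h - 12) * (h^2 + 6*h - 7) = h^4 + 2*h^3 - 43*h^2 - 44*h + 84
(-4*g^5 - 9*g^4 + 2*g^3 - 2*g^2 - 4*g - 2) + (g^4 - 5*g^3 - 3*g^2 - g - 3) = -4*g^5 - 8*g^4 - 3*g^3 - 5*g^2 - 5*g - 5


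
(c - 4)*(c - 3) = c^2 - 7*c + 12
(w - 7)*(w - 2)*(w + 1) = w^3 - 8*w^2 + 5*w + 14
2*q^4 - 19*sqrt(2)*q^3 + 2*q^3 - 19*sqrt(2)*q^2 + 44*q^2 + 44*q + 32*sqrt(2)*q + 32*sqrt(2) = (q - 8*sqrt(2))*(q - 2*sqrt(2))*(sqrt(2)*q + 1)*(sqrt(2)*q + sqrt(2))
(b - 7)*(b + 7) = b^2 - 49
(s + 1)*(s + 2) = s^2 + 3*s + 2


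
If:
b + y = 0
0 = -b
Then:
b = 0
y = 0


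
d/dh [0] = 0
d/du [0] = 0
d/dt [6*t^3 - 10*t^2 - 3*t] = 18*t^2 - 20*t - 3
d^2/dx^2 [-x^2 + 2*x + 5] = -2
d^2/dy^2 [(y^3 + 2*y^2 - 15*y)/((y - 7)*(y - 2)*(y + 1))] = 4*(5*y^6 - 30*y^5 + 123*y^4 - 432*y^3 + 1071*y^2 - 2226*y + 721)/(y^9 - 24*y^8 + 207*y^7 - 710*y^6 + 363*y^5 + 2508*y^4 - 2647*y^3 - 3654*y^2 + 2940*y + 2744)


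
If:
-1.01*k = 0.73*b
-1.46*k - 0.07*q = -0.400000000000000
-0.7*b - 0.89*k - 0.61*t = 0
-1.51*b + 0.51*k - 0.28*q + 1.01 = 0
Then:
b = -0.10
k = 0.07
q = 4.26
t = 0.01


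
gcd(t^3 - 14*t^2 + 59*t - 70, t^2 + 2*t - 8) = t - 2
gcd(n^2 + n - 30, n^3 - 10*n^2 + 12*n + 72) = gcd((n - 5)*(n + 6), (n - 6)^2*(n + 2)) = 1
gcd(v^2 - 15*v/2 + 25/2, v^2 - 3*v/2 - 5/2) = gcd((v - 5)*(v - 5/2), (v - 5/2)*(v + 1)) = v - 5/2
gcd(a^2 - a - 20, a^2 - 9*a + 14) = 1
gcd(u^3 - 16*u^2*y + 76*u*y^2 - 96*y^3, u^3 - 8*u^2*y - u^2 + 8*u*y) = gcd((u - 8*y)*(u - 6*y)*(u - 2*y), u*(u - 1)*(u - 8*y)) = -u + 8*y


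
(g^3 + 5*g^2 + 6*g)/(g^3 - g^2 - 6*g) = (g + 3)/(g - 3)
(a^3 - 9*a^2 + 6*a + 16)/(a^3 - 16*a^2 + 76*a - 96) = (a + 1)/(a - 6)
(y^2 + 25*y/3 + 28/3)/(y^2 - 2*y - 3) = (3*y^2 + 25*y + 28)/(3*(y^2 - 2*y - 3))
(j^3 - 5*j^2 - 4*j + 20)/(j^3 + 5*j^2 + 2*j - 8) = (j^2 - 7*j + 10)/(j^2 + 3*j - 4)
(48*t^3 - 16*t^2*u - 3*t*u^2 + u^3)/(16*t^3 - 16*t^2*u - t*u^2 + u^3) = (3*t - u)/(t - u)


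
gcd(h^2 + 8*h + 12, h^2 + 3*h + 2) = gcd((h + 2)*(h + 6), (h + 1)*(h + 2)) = h + 2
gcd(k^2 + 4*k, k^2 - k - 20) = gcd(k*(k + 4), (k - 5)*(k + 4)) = k + 4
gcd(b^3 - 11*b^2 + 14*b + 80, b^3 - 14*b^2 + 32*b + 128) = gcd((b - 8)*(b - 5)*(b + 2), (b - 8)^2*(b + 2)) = b^2 - 6*b - 16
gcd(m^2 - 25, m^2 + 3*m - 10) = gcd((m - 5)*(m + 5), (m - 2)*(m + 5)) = m + 5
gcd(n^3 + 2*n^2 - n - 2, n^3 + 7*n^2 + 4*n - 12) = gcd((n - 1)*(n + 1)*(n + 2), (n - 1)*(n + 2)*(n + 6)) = n^2 + n - 2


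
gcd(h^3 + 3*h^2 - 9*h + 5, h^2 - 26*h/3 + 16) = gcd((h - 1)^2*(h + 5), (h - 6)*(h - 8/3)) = 1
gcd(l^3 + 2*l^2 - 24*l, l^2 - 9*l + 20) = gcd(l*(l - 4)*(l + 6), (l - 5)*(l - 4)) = l - 4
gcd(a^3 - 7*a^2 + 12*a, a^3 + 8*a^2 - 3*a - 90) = a - 3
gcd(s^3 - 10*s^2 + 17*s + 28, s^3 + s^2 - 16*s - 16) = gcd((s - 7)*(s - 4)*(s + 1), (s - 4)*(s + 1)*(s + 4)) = s^2 - 3*s - 4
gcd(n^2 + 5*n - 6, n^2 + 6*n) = n + 6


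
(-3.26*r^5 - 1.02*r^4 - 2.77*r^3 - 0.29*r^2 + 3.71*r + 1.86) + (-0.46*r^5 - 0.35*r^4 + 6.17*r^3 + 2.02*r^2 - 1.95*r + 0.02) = -3.72*r^5 - 1.37*r^4 + 3.4*r^3 + 1.73*r^2 + 1.76*r + 1.88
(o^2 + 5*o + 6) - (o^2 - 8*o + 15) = 13*o - 9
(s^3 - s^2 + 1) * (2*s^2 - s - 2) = 2*s^5 - 3*s^4 - s^3 + 4*s^2 - s - 2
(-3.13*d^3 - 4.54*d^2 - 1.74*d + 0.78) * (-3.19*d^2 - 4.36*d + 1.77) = 9.9847*d^5 + 28.1294*d^4 + 19.8049*d^3 - 2.9376*d^2 - 6.4806*d + 1.3806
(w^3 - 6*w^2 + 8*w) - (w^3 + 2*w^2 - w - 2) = -8*w^2 + 9*w + 2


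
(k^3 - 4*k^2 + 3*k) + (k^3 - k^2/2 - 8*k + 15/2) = 2*k^3 - 9*k^2/2 - 5*k + 15/2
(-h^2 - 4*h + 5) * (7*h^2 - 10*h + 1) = -7*h^4 - 18*h^3 + 74*h^2 - 54*h + 5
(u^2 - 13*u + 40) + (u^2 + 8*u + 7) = 2*u^2 - 5*u + 47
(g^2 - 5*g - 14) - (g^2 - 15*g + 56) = 10*g - 70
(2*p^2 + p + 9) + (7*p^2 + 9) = 9*p^2 + p + 18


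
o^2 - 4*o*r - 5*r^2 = (o - 5*r)*(o + r)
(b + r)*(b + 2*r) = b^2 + 3*b*r + 2*r^2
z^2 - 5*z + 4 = (z - 4)*(z - 1)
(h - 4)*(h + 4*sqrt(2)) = h^2 - 4*h + 4*sqrt(2)*h - 16*sqrt(2)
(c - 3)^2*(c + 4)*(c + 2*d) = c^4 + 2*c^3*d - 2*c^3 - 4*c^2*d - 15*c^2 - 30*c*d + 36*c + 72*d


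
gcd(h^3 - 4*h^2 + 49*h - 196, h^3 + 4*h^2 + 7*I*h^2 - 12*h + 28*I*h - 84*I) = h + 7*I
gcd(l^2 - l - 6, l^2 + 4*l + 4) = l + 2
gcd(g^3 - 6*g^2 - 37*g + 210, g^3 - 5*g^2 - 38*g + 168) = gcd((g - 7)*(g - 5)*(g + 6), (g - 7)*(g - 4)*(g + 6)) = g^2 - g - 42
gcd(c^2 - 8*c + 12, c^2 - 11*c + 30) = c - 6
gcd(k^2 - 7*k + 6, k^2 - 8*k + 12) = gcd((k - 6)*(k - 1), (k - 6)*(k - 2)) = k - 6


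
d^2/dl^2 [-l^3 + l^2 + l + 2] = 2 - 6*l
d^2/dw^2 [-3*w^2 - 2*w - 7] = -6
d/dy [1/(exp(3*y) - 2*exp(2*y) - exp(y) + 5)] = (-3*exp(2*y) + 4*exp(y) + 1)*exp(y)/(exp(3*y) - 2*exp(2*y) - exp(y) + 5)^2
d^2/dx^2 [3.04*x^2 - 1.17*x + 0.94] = 6.08000000000000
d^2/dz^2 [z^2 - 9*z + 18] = 2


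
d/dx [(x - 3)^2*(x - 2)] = (x - 3)*(3*x - 7)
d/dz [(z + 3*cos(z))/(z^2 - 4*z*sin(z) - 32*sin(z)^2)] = (2*(z + 3*cos(z))*(2*z*cos(z) - z + 2*sin(z) + 16*sin(2*z)) + (3*sin(z) - 1)*(-z^2 + 4*z*sin(z) + 32*sin(z)^2))/((z - 8*sin(z))^2*(z + 4*sin(z))^2)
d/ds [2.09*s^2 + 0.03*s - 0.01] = 4.18*s + 0.03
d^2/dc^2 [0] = 0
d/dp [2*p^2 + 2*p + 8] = 4*p + 2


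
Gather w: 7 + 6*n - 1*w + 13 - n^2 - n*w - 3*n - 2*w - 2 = -n^2 + 3*n + w*(-n - 3) + 18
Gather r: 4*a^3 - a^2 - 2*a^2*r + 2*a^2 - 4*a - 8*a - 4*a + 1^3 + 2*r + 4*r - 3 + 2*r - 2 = 4*a^3 + a^2 - 16*a + r*(8 - 2*a^2) - 4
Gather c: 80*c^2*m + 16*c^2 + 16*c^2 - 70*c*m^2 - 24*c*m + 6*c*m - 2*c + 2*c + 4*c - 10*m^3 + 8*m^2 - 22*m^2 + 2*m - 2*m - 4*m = c^2*(80*m + 32) + c*(-70*m^2 - 18*m + 4) - 10*m^3 - 14*m^2 - 4*m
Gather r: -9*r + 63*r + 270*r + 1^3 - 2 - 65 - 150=324*r - 216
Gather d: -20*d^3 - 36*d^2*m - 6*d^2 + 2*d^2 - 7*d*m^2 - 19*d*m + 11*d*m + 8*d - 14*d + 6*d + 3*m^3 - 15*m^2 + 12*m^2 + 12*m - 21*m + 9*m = -20*d^3 + d^2*(-36*m - 4) + d*(-7*m^2 - 8*m) + 3*m^3 - 3*m^2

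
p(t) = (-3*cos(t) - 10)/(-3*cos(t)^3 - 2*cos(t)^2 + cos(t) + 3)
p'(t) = (-3*cos(t) - 10)*(-9*sin(t)*cos(t)^2 - 4*sin(t)*cos(t) + sin(t))/(-3*cos(t)^3 - 2*cos(t)^2 + cos(t) + 3)^2 + 3*sin(t)/(-3*cos(t)^3 - 2*cos(t)^2 + cos(t) + 3)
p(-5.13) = -3.90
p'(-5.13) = 3.56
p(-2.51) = -3.07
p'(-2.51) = -1.92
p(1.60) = -3.34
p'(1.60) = -0.24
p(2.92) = -2.43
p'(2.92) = 0.90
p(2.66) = -2.79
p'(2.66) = 1.77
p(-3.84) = -3.20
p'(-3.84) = 1.84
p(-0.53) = -28.16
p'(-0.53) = -294.83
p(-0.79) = -7.27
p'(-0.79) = -20.70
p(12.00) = -20.31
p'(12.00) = -157.78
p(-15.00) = -3.22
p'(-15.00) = -1.82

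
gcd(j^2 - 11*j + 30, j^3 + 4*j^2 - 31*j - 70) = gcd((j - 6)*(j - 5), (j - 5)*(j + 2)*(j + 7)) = j - 5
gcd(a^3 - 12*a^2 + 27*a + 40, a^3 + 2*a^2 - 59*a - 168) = a - 8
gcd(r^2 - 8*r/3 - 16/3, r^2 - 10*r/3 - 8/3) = r - 4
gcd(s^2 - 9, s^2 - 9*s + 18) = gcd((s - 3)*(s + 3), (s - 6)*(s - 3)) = s - 3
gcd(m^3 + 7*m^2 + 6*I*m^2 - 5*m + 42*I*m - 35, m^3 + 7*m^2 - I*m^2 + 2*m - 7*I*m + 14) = m^2 + m*(7 + I) + 7*I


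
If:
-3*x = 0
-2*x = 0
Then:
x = 0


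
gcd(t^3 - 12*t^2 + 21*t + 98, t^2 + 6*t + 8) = t + 2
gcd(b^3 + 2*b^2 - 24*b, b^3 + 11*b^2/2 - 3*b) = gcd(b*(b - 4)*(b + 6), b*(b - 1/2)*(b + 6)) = b^2 + 6*b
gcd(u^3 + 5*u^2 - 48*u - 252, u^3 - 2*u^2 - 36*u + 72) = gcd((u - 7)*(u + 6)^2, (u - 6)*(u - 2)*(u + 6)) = u + 6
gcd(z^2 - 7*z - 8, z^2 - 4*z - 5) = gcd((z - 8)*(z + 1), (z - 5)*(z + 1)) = z + 1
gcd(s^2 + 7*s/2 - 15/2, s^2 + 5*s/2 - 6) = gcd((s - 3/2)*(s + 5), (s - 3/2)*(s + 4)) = s - 3/2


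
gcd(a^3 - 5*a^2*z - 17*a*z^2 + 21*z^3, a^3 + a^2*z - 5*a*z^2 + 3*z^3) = -a^2 - 2*a*z + 3*z^2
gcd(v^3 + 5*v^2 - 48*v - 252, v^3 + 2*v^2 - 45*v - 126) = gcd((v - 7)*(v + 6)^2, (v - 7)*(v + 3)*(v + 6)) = v^2 - v - 42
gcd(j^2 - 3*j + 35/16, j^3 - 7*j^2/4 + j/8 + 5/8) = j - 5/4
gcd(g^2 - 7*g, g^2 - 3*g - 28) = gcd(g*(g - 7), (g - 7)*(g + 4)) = g - 7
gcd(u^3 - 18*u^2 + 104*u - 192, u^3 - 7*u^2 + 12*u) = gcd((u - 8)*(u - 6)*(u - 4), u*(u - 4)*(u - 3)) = u - 4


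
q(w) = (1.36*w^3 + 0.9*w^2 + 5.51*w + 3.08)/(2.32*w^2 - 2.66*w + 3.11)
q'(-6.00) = 0.54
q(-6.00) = -2.84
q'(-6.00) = 0.54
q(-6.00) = -2.84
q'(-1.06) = 0.61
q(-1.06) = -0.39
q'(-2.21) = 0.45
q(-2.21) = -0.95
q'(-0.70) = 0.90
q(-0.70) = -0.13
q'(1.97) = -0.20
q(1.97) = 4.05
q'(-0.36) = 1.49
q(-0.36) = 0.26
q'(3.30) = 0.22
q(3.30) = 4.08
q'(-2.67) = 0.46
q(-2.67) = -1.16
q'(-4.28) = 0.51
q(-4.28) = -1.94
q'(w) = (2.66 - 4.64*w)*(1.36*w^3 + 0.9*w^2 + 5.51*w + 3.08)/(2.32*w^2 - 2.66*w + 3.11)^2 + (4.08*w^2 + 1.8*w + 5.51)/(2.32*w^2 - 2.66*w + 3.11)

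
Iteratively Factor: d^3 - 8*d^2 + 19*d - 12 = (d - 1)*(d^2 - 7*d + 12) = (d - 4)*(d - 1)*(d - 3)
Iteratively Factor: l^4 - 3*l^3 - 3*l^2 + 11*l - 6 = (l + 2)*(l^3 - 5*l^2 + 7*l - 3) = (l - 1)*(l + 2)*(l^2 - 4*l + 3) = (l - 3)*(l - 1)*(l + 2)*(l - 1)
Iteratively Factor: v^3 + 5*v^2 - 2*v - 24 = (v - 2)*(v^2 + 7*v + 12) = (v - 2)*(v + 4)*(v + 3)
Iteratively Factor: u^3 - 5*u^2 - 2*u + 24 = (u + 2)*(u^2 - 7*u + 12) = (u - 4)*(u + 2)*(u - 3)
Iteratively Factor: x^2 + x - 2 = (x + 2)*(x - 1)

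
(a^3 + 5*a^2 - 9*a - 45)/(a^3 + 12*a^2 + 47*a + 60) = (a - 3)/(a + 4)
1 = 1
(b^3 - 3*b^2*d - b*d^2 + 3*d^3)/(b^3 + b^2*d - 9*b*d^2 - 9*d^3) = (b - d)/(b + 3*d)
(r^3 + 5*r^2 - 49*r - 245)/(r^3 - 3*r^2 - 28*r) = (r^2 + 12*r + 35)/(r*(r + 4))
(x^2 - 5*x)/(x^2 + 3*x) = (x - 5)/(x + 3)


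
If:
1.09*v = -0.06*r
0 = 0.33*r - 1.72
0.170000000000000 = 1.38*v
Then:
No Solution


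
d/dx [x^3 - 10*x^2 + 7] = x*(3*x - 20)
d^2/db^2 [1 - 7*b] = 0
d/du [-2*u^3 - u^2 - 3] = 2*u*(-3*u - 1)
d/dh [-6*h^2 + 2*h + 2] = 2 - 12*h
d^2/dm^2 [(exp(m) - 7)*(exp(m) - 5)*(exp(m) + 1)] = (9*exp(2*m) - 44*exp(m) + 23)*exp(m)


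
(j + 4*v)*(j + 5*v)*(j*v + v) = j^3*v + 9*j^2*v^2 + j^2*v + 20*j*v^3 + 9*j*v^2 + 20*v^3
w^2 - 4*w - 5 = (w - 5)*(w + 1)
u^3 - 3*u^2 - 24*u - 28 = (u - 7)*(u + 2)^2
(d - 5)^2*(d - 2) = d^3 - 12*d^2 + 45*d - 50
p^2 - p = p*(p - 1)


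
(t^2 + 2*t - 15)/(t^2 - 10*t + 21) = (t + 5)/(t - 7)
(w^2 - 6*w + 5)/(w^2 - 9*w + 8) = (w - 5)/(w - 8)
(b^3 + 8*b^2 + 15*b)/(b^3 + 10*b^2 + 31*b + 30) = b/(b + 2)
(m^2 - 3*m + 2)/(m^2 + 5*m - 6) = (m - 2)/(m + 6)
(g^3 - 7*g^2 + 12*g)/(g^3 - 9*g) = (g - 4)/(g + 3)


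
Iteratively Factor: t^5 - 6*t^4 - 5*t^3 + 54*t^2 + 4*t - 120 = (t + 2)*(t^4 - 8*t^3 + 11*t^2 + 32*t - 60) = (t - 3)*(t + 2)*(t^3 - 5*t^2 - 4*t + 20) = (t - 3)*(t - 2)*(t + 2)*(t^2 - 3*t - 10) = (t - 5)*(t - 3)*(t - 2)*(t + 2)*(t + 2)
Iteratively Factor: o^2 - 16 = (o - 4)*(o + 4)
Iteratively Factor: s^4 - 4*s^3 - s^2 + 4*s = (s - 1)*(s^3 - 3*s^2 - 4*s) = s*(s - 1)*(s^2 - 3*s - 4) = s*(s - 1)*(s + 1)*(s - 4)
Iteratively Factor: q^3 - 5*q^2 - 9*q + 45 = (q + 3)*(q^2 - 8*q + 15) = (q - 3)*(q + 3)*(q - 5)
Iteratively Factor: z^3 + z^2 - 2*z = (z)*(z^2 + z - 2) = z*(z - 1)*(z + 2)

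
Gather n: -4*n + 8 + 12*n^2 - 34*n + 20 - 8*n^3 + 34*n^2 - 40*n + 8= -8*n^3 + 46*n^2 - 78*n + 36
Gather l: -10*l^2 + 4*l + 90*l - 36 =-10*l^2 + 94*l - 36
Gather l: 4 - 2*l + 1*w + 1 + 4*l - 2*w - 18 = 2*l - w - 13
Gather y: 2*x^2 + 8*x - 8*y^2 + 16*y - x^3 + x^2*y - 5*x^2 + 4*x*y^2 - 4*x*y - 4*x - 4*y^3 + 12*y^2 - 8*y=-x^3 - 3*x^2 + 4*x - 4*y^3 + y^2*(4*x + 4) + y*(x^2 - 4*x + 8)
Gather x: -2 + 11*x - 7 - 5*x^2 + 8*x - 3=-5*x^2 + 19*x - 12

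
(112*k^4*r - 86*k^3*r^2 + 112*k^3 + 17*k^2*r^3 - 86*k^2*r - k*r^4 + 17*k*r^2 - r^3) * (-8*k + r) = -896*k^5*r + 800*k^4*r^2 - 896*k^4 - 222*k^3*r^3 + 800*k^3*r + 25*k^2*r^4 - 222*k^2*r^2 - k*r^5 + 25*k*r^3 - r^4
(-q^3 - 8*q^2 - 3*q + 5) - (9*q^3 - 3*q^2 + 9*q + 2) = -10*q^3 - 5*q^2 - 12*q + 3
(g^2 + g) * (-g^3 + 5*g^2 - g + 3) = -g^5 + 4*g^4 + 4*g^3 + 2*g^2 + 3*g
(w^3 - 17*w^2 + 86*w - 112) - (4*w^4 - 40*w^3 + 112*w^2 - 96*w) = -4*w^4 + 41*w^3 - 129*w^2 + 182*w - 112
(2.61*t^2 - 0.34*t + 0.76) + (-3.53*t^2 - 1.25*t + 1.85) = -0.92*t^2 - 1.59*t + 2.61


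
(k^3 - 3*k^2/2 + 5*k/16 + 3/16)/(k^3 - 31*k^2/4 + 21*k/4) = (4*k^2 - 3*k - 1)/(4*k*(k - 7))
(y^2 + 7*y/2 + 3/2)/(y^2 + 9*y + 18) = (y + 1/2)/(y + 6)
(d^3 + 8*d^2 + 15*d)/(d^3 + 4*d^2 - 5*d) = (d + 3)/(d - 1)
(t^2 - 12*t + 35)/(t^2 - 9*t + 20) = (t - 7)/(t - 4)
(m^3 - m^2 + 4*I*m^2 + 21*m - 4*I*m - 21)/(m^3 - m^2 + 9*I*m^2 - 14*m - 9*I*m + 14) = (m - 3*I)/(m + 2*I)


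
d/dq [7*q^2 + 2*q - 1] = 14*q + 2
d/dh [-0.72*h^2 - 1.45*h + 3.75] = -1.44*h - 1.45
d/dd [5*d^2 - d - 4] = 10*d - 1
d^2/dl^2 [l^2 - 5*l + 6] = 2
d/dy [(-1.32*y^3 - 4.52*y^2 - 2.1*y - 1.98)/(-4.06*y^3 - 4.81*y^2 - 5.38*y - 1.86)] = (-3.5527136788005e-15*y^5 - 12.002*y^4 - 2.8488*y^3 - 2.5342*y^2 - 2.2332*y - 6.7464)/(16.4836*y^6 + 39.0572*y^5 + 66.8217*y^4 + 66.8588*y^3 + 46.8376*y^2 + 20.0136*y + 3.4596)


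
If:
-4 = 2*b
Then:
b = -2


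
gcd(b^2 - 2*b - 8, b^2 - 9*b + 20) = b - 4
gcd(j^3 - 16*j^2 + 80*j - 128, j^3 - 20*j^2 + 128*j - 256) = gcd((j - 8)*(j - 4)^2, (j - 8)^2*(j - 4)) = j^2 - 12*j + 32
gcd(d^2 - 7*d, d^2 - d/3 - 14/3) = 1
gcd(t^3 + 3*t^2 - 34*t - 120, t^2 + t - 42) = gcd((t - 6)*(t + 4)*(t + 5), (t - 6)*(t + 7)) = t - 6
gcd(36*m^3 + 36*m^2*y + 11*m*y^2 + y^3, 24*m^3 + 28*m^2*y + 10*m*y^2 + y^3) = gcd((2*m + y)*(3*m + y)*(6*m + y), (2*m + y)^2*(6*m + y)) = 12*m^2 + 8*m*y + y^2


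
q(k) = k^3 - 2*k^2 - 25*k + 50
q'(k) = 3*k^2 - 4*k - 25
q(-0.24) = 55.87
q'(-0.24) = -23.87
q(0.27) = 43.12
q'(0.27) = -25.86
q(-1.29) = 76.78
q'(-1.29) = -14.85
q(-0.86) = 69.38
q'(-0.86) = -19.34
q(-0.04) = 51.00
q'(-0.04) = -24.84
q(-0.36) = 58.69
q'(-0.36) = -23.17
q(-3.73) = 63.53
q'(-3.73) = 31.66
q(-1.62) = 81.00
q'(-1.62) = -10.65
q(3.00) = -16.00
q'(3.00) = -10.00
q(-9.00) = -616.00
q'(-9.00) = 254.00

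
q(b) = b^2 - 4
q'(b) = 2*b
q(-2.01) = 0.04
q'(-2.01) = -4.02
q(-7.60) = 53.76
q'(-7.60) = -15.20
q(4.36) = 15.01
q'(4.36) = 8.72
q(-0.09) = -3.99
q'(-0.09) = -0.18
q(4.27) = 14.23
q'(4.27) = 8.54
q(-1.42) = -1.98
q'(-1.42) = -2.84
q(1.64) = -1.31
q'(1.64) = 3.28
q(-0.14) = -3.98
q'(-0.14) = -0.28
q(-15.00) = 221.00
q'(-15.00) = -30.00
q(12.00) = 140.00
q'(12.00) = 24.00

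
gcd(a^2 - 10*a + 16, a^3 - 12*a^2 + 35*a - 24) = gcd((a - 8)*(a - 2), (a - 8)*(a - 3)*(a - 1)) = a - 8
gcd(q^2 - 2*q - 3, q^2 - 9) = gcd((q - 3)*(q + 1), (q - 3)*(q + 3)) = q - 3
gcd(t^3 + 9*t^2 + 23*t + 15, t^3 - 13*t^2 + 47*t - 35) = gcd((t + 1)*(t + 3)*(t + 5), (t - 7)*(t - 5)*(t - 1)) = 1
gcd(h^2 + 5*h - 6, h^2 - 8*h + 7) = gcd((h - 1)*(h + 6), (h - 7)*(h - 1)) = h - 1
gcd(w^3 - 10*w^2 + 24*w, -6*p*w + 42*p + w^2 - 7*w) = 1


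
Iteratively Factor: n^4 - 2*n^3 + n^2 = (n)*(n^3 - 2*n^2 + n) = n*(n - 1)*(n^2 - n) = n*(n - 1)^2*(n)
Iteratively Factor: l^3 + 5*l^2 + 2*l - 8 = (l + 4)*(l^2 + l - 2) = (l + 2)*(l + 4)*(l - 1)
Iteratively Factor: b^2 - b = (b)*(b - 1)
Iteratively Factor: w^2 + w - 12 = (w + 4)*(w - 3)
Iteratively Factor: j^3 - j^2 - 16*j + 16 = (j + 4)*(j^2 - 5*j + 4) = (j - 4)*(j + 4)*(j - 1)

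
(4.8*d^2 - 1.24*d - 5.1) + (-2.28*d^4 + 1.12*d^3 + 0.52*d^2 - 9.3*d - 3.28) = -2.28*d^4 + 1.12*d^3 + 5.32*d^2 - 10.54*d - 8.38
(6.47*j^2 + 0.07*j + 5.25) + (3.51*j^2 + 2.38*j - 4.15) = 9.98*j^2 + 2.45*j + 1.1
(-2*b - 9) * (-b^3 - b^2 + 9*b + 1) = 2*b^4 + 11*b^3 - 9*b^2 - 83*b - 9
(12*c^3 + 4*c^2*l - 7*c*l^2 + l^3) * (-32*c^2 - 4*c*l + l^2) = -384*c^5 - 176*c^4*l + 220*c^3*l^2 - 11*c*l^4 + l^5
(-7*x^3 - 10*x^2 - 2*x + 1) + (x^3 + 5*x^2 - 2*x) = -6*x^3 - 5*x^2 - 4*x + 1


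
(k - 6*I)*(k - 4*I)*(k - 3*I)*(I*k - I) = I*k^4 + 13*k^3 - I*k^3 - 13*k^2 - 54*I*k^2 - 72*k + 54*I*k + 72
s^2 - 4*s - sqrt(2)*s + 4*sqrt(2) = (s - 4)*(s - sqrt(2))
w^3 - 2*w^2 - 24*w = w*(w - 6)*(w + 4)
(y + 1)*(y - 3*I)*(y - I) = y^3 + y^2 - 4*I*y^2 - 3*y - 4*I*y - 3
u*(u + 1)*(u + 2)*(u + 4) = u^4 + 7*u^3 + 14*u^2 + 8*u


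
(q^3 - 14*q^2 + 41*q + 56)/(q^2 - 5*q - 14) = (q^2 - 7*q - 8)/(q + 2)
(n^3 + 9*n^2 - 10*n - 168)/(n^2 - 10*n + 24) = (n^2 + 13*n + 42)/(n - 6)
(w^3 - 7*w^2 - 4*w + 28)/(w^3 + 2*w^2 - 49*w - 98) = (w - 2)/(w + 7)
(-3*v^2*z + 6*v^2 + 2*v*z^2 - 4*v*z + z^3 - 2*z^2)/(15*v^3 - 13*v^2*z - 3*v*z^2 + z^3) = (z - 2)/(-5*v + z)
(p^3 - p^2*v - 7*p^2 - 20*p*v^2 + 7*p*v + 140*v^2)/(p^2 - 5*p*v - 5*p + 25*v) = (p^2 + 4*p*v - 7*p - 28*v)/(p - 5)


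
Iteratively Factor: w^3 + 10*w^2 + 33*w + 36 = (w + 4)*(w^2 + 6*w + 9) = (w + 3)*(w + 4)*(w + 3)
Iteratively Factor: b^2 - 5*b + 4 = (b - 1)*(b - 4)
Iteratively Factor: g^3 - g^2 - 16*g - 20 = (g + 2)*(g^2 - 3*g - 10) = (g + 2)^2*(g - 5)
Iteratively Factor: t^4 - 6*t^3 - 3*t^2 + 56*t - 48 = (t - 4)*(t^3 - 2*t^2 - 11*t + 12) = (t - 4)*(t + 3)*(t^2 - 5*t + 4) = (t - 4)^2*(t + 3)*(t - 1)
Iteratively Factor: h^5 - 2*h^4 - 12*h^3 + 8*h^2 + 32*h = (h)*(h^4 - 2*h^3 - 12*h^2 + 8*h + 32) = h*(h + 2)*(h^3 - 4*h^2 - 4*h + 16) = h*(h - 2)*(h + 2)*(h^2 - 2*h - 8) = h*(h - 4)*(h - 2)*(h + 2)*(h + 2)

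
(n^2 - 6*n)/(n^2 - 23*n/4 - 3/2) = 4*n/(4*n + 1)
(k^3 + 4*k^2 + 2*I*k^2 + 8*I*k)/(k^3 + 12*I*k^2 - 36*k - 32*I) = k*(k + 4)/(k^2 + 10*I*k - 16)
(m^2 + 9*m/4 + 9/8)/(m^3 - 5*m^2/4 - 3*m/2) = (m + 3/2)/(m*(m - 2))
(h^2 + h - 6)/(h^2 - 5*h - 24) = (h - 2)/(h - 8)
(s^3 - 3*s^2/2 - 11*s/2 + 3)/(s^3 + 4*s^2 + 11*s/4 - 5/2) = 2*(s - 3)/(2*s + 5)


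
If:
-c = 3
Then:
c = -3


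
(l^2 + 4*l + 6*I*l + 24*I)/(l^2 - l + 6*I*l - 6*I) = (l + 4)/(l - 1)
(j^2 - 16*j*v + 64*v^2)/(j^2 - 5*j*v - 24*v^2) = (j - 8*v)/(j + 3*v)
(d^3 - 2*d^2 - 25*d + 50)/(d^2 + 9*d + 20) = (d^2 - 7*d + 10)/(d + 4)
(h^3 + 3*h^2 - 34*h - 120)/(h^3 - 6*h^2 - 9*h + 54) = (h^2 + 9*h + 20)/(h^2 - 9)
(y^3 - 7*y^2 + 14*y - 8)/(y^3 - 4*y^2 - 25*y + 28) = (y^2 - 6*y + 8)/(y^2 - 3*y - 28)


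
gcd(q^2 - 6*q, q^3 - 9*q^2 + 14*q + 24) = q - 6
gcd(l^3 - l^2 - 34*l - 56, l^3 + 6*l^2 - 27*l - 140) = l + 4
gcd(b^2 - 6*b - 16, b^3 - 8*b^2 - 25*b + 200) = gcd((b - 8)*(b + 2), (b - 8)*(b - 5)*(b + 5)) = b - 8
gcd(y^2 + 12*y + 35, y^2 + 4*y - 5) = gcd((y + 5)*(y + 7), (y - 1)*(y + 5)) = y + 5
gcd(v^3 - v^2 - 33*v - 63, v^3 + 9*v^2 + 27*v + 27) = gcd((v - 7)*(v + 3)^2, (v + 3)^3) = v^2 + 6*v + 9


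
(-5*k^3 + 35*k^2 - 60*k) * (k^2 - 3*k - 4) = -5*k^5 + 50*k^4 - 145*k^3 + 40*k^2 + 240*k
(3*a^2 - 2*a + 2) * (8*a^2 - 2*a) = 24*a^4 - 22*a^3 + 20*a^2 - 4*a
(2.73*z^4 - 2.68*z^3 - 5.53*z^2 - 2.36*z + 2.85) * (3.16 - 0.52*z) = -1.4196*z^5 + 10.0204*z^4 - 5.5932*z^3 - 16.2476*z^2 - 8.9396*z + 9.006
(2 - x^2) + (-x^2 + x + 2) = -2*x^2 + x + 4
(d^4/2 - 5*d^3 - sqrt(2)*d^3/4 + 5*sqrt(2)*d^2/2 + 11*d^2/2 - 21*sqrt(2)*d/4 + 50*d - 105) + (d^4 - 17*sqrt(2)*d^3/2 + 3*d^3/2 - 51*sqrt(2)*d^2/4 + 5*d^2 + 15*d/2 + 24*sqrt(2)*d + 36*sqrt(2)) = 3*d^4/2 - 35*sqrt(2)*d^3/4 - 7*d^3/2 - 41*sqrt(2)*d^2/4 + 21*d^2/2 + 75*sqrt(2)*d/4 + 115*d/2 - 105 + 36*sqrt(2)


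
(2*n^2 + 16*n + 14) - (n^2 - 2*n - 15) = n^2 + 18*n + 29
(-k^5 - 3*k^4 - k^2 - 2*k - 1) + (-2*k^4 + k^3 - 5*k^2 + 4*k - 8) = -k^5 - 5*k^4 + k^3 - 6*k^2 + 2*k - 9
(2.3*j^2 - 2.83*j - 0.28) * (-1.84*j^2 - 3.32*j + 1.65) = -4.232*j^4 - 2.4288*j^3 + 13.7058*j^2 - 3.7399*j - 0.462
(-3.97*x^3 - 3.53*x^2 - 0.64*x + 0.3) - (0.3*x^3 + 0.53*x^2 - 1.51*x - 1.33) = -4.27*x^3 - 4.06*x^2 + 0.87*x + 1.63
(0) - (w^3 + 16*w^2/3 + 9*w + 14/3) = -w^3 - 16*w^2/3 - 9*w - 14/3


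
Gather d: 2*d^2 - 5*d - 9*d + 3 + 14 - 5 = 2*d^2 - 14*d + 12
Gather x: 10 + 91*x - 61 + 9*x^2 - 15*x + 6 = 9*x^2 + 76*x - 45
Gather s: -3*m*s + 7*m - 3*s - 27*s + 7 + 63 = 7*m + s*(-3*m - 30) + 70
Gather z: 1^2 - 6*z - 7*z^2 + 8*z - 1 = -7*z^2 + 2*z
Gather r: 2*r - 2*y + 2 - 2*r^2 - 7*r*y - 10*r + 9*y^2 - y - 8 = -2*r^2 + r*(-7*y - 8) + 9*y^2 - 3*y - 6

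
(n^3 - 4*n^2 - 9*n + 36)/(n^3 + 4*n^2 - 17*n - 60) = (n - 3)/(n + 5)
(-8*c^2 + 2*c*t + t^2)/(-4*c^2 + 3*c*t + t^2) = (-2*c + t)/(-c + t)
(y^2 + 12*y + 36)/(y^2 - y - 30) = (y^2 + 12*y + 36)/(y^2 - y - 30)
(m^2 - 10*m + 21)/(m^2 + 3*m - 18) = (m - 7)/(m + 6)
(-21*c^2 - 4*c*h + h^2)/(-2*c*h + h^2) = (21*c^2 + 4*c*h - h^2)/(h*(2*c - h))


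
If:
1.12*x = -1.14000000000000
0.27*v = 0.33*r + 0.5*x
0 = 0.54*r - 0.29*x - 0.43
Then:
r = 0.25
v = -1.58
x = -1.02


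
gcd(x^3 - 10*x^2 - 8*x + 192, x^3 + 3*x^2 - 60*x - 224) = x^2 - 4*x - 32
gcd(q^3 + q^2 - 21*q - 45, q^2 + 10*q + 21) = q + 3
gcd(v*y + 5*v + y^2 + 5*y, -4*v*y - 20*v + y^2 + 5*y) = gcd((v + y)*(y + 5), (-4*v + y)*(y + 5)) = y + 5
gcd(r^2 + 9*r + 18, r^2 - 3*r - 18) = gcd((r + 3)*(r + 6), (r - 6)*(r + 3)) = r + 3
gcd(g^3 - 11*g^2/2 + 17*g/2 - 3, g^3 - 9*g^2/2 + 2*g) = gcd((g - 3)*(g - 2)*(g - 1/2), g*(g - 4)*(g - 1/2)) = g - 1/2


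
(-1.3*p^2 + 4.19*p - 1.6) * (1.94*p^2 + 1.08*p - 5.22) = -2.522*p^4 + 6.7246*p^3 + 8.2072*p^2 - 23.5998*p + 8.352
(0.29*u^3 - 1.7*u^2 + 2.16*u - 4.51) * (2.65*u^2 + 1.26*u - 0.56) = 0.7685*u^5 - 4.1396*u^4 + 3.4196*u^3 - 8.2779*u^2 - 6.8922*u + 2.5256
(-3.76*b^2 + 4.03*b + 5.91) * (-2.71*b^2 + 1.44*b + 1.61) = 10.1896*b^4 - 16.3357*b^3 - 16.2665*b^2 + 14.9987*b + 9.5151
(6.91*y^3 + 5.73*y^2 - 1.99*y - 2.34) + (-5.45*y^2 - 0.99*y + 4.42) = 6.91*y^3 + 0.28*y^2 - 2.98*y + 2.08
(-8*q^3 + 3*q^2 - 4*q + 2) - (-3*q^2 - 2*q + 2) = -8*q^3 + 6*q^2 - 2*q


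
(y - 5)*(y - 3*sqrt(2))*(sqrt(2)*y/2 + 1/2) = sqrt(2)*y^3/2 - 5*sqrt(2)*y^2/2 - 5*y^2/2 - 3*sqrt(2)*y/2 + 25*y/2 + 15*sqrt(2)/2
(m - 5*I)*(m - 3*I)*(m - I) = m^3 - 9*I*m^2 - 23*m + 15*I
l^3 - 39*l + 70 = (l - 5)*(l - 2)*(l + 7)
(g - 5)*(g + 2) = g^2 - 3*g - 10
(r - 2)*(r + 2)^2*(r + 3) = r^4 + 5*r^3 + 2*r^2 - 20*r - 24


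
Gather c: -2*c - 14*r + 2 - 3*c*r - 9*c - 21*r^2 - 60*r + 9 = c*(-3*r - 11) - 21*r^2 - 74*r + 11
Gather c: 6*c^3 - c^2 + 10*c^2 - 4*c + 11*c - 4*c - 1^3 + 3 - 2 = 6*c^3 + 9*c^2 + 3*c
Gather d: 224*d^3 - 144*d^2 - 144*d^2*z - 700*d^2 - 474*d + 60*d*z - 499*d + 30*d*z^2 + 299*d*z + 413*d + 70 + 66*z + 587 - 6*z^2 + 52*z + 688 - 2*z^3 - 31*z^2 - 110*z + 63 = 224*d^3 + d^2*(-144*z - 844) + d*(30*z^2 + 359*z - 560) - 2*z^3 - 37*z^2 + 8*z + 1408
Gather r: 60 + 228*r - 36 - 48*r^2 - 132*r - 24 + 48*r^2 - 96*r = 0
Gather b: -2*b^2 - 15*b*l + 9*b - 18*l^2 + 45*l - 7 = -2*b^2 + b*(9 - 15*l) - 18*l^2 + 45*l - 7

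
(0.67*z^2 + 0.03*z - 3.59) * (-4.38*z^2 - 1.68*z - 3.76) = -2.9346*z^4 - 1.257*z^3 + 13.1546*z^2 + 5.9184*z + 13.4984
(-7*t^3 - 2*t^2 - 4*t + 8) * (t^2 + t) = -7*t^5 - 9*t^4 - 6*t^3 + 4*t^2 + 8*t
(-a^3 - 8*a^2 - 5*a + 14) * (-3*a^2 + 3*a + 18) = 3*a^5 + 21*a^4 - 27*a^3 - 201*a^2 - 48*a + 252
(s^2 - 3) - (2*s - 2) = s^2 - 2*s - 1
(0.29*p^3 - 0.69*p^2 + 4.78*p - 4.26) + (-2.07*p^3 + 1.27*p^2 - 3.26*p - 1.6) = -1.78*p^3 + 0.58*p^2 + 1.52*p - 5.86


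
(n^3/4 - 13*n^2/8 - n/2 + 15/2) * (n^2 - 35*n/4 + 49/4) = n^5/4 - 61*n^4/16 + 537*n^3/32 - 257*n^2/32 - 287*n/4 + 735/8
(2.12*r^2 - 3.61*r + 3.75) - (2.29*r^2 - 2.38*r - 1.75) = -0.17*r^2 - 1.23*r + 5.5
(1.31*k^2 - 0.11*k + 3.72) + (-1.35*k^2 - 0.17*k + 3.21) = -0.04*k^2 - 0.28*k + 6.93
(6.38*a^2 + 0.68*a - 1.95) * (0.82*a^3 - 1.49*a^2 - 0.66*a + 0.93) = 5.2316*a^5 - 8.9486*a^4 - 6.823*a^3 + 8.3901*a^2 + 1.9194*a - 1.8135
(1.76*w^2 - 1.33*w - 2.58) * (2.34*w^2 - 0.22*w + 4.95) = 4.1184*w^4 - 3.4994*w^3 + 2.9674*w^2 - 6.0159*w - 12.771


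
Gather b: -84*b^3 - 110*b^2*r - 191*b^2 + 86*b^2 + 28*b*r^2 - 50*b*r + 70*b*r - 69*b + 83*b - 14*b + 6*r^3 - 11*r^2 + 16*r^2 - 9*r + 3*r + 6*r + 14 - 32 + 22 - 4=-84*b^3 + b^2*(-110*r - 105) + b*(28*r^2 + 20*r) + 6*r^3 + 5*r^2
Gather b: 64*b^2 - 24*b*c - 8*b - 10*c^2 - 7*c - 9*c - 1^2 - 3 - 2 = 64*b^2 + b*(-24*c - 8) - 10*c^2 - 16*c - 6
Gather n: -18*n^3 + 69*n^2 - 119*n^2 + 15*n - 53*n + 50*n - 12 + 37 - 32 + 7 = -18*n^3 - 50*n^2 + 12*n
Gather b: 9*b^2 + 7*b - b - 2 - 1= 9*b^2 + 6*b - 3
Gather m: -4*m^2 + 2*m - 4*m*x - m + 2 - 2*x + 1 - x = -4*m^2 + m*(1 - 4*x) - 3*x + 3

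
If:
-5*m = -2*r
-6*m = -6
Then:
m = 1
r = 5/2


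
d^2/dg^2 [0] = 0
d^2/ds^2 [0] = 0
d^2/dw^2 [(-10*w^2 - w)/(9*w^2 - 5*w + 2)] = 2*(-531*w^3 + 540*w^2 + 54*w - 50)/(729*w^6 - 1215*w^5 + 1161*w^4 - 665*w^3 + 258*w^2 - 60*w + 8)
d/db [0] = 0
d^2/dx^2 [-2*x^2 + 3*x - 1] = -4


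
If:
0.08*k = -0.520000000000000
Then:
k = -6.50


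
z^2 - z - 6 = (z - 3)*(z + 2)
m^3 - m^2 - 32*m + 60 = (m - 5)*(m - 2)*(m + 6)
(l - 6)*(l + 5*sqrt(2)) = l^2 - 6*l + 5*sqrt(2)*l - 30*sqrt(2)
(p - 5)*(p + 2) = p^2 - 3*p - 10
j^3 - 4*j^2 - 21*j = j*(j - 7)*(j + 3)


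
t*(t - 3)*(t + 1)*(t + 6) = t^4 + 4*t^3 - 15*t^2 - 18*t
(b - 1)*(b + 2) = b^2 + b - 2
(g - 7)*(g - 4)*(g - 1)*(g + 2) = g^4 - 10*g^3 + 15*g^2 + 50*g - 56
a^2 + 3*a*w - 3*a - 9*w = (a - 3)*(a + 3*w)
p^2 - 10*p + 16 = (p - 8)*(p - 2)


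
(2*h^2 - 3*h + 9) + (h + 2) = 2*h^2 - 2*h + 11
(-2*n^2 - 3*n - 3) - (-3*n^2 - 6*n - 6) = n^2 + 3*n + 3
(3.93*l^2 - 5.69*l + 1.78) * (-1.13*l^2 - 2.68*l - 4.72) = -4.4409*l^4 - 4.1027*l^3 - 5.31179999999999*l^2 + 22.0864*l - 8.4016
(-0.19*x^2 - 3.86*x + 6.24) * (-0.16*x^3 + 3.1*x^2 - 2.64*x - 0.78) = 0.0304*x^5 + 0.0286*x^4 - 12.4628*x^3 + 29.6826*x^2 - 13.4628*x - 4.8672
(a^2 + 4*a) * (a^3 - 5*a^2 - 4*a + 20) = a^5 - a^4 - 24*a^3 + 4*a^2 + 80*a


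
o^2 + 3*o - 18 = (o - 3)*(o + 6)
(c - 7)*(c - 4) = c^2 - 11*c + 28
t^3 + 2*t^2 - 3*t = t*(t - 1)*(t + 3)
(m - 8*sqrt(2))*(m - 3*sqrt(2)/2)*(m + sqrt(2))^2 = m^4 - 15*sqrt(2)*m^3/2 - 12*m^2 + 29*sqrt(2)*m + 48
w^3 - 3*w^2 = w^2*(w - 3)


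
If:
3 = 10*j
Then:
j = 3/10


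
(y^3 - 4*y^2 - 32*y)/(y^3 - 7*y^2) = (y^2 - 4*y - 32)/(y*(y - 7))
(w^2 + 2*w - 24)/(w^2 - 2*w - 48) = (w - 4)/(w - 8)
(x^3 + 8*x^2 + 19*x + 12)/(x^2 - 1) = (x^2 + 7*x + 12)/(x - 1)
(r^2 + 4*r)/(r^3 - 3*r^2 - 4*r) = (r + 4)/(r^2 - 3*r - 4)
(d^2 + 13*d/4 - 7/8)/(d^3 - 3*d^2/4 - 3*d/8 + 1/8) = (2*d + 7)/(2*d^2 - d - 1)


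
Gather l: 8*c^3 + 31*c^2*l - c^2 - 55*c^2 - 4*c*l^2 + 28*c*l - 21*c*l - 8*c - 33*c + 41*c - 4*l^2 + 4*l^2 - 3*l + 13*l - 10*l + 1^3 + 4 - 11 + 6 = 8*c^3 - 56*c^2 - 4*c*l^2 + l*(31*c^2 + 7*c)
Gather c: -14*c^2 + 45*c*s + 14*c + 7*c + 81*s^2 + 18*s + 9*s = -14*c^2 + c*(45*s + 21) + 81*s^2 + 27*s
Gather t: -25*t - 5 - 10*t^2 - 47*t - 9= -10*t^2 - 72*t - 14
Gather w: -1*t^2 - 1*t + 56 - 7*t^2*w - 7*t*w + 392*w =-t^2 - t + w*(-7*t^2 - 7*t + 392) + 56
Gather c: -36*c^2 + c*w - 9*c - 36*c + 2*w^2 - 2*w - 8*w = -36*c^2 + c*(w - 45) + 2*w^2 - 10*w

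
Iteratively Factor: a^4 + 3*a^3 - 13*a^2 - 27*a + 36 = (a + 3)*(a^3 - 13*a + 12) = (a + 3)*(a + 4)*(a^2 - 4*a + 3) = (a - 1)*(a + 3)*(a + 4)*(a - 3)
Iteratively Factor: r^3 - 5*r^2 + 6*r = (r)*(r^2 - 5*r + 6) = r*(r - 3)*(r - 2)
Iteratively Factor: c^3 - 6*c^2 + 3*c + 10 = (c + 1)*(c^2 - 7*c + 10) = (c - 5)*(c + 1)*(c - 2)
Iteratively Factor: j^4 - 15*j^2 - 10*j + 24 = (j + 3)*(j^3 - 3*j^2 - 6*j + 8) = (j - 1)*(j + 3)*(j^2 - 2*j - 8) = (j - 4)*(j - 1)*(j + 3)*(j + 2)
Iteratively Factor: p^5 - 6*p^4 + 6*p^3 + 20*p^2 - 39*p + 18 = (p - 1)*(p^4 - 5*p^3 + p^2 + 21*p - 18) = (p - 1)*(p + 2)*(p^3 - 7*p^2 + 15*p - 9) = (p - 3)*(p - 1)*(p + 2)*(p^2 - 4*p + 3) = (p - 3)*(p - 1)^2*(p + 2)*(p - 3)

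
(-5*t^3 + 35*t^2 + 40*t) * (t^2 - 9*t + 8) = -5*t^5 + 80*t^4 - 315*t^3 - 80*t^2 + 320*t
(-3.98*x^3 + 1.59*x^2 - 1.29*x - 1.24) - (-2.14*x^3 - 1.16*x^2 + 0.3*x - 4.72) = -1.84*x^3 + 2.75*x^2 - 1.59*x + 3.48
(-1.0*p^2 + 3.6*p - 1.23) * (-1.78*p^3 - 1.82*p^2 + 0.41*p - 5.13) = 1.78*p^5 - 4.588*p^4 - 4.7726*p^3 + 8.8446*p^2 - 18.9723*p + 6.3099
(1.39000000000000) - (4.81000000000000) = -3.42000000000000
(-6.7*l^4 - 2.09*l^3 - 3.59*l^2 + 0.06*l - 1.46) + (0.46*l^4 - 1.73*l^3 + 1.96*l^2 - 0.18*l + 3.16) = -6.24*l^4 - 3.82*l^3 - 1.63*l^2 - 0.12*l + 1.7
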